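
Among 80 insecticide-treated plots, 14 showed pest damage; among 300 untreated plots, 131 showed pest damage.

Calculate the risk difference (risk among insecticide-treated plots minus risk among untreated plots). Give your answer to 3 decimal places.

risk, insecticide-treated plots = 14/80 = 0.1750
risk, untreated plots = 131/300 = 0.4367
risk difference = 0.1750 − 0.4367 = -0.262

RD = -0.262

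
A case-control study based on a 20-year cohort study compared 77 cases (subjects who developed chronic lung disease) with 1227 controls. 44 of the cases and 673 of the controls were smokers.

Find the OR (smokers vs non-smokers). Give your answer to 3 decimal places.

OR = (44 × 554) / (673 × 33) = 24376/22209 ≈ 1.098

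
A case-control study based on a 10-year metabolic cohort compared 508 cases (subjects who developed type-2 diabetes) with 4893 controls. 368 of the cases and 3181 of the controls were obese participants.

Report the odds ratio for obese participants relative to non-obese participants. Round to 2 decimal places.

1.41

odds, obese participants = 368/3181 = 0.1157
odds, non-obese participants = 140/1712 = 0.0818
OR = 0.1157 / 0.0818 = 1.41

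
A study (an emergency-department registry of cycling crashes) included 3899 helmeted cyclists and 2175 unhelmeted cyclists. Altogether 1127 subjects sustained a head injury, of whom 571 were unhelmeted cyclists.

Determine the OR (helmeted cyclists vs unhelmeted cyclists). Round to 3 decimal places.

0.467

helmeted cyclists with the outcome: 1127 − 571 = 556
helmeted cyclists without the outcome: 3899 − 556 = 3343
unhelmeted cyclists without the outcome: 2175 − 571 = 1604
odds, helmeted cyclists = 556/3343 = 0.1663
odds, unhelmeted cyclists = 571/1604 = 0.3560
OR = 0.1663 / 0.3560 = 0.467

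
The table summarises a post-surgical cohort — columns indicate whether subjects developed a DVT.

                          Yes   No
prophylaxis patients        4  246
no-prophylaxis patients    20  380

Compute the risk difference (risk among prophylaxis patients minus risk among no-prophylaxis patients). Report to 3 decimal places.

risk, prophylaxis patients = 4/250 = 0.01600
risk, no-prophylaxis patients = 20/400 = 0.05000
risk difference = 0.01600 − 0.05000 = -0.034

RD = -0.034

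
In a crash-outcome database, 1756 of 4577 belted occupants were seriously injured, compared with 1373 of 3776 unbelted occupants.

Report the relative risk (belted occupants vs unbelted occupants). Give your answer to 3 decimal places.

risk, belted occupants = 1756/4577 = 0.3837
risk, unbelted occupants = 1373/3776 = 0.3636
RR = 0.3837 / 0.3636 = 1.055

1.055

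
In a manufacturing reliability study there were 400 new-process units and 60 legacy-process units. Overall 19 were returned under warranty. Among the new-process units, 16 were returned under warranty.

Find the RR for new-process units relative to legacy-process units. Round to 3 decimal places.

new-process units without the outcome: 400 − 16 = 384
legacy-process units with the outcome: 19 − 16 = 3
legacy-process units without the outcome: 60 − 3 = 57
risk, new-process units = 16/400 = 0.04000
risk, legacy-process units = 3/60 = 0.05000
RR = 0.04000 / 0.05000 = 0.800

RR = 0.800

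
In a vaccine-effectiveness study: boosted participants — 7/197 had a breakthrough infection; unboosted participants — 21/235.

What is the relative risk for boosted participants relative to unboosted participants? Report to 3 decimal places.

risk, boosted participants = 7/197 = 0.03553
risk, unboosted participants = 21/235 = 0.08936
RR = 0.03553 / 0.08936 = 0.398

RR: 0.398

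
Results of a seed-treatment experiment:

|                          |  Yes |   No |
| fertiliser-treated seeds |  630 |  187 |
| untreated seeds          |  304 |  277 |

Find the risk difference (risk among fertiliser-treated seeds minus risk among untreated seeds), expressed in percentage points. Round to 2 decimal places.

24.79

risk, fertiliser-treated seeds = 630/817 = 0.7711
risk, untreated seeds = 304/581 = 0.5232
risk difference = 0.7711 − 0.5232 = 0.2479 → 24.79 percentage points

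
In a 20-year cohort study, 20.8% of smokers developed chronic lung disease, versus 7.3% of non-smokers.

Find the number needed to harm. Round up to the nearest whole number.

NNH = 8

absolute risk difference = 0.135000
1 / 0.135000 = 7.407 → round up → 8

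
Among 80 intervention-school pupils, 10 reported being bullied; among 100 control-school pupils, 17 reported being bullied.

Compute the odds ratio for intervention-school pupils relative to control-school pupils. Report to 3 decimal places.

OR = (10 × 83) / (70 × 17) = 830/1190 ≈ 0.697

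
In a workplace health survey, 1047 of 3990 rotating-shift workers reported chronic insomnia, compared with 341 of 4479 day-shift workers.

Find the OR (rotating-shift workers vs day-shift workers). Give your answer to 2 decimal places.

OR = (1047 × 4138) / (2943 × 341) = 4332486/1003563 ≈ 4.32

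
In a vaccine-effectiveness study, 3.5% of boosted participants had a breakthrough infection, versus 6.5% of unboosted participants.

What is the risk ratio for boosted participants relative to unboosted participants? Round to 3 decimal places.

RR = 0.03500 / 0.06500 = 0.538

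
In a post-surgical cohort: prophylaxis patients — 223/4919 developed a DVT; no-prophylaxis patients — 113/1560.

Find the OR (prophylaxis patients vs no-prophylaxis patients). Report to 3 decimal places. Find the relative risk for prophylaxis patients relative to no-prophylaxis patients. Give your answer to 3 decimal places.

OR = (223 × 1447) / (4696 × 113) = 322681/530648 ≈ 0.608
risk, prophylaxis patients = 223/4919 = 0.04533
risk, no-prophylaxis patients = 113/1560 = 0.07244
RR = 0.04533 / 0.07244 = 0.626

OR = 0.608; RR = 0.626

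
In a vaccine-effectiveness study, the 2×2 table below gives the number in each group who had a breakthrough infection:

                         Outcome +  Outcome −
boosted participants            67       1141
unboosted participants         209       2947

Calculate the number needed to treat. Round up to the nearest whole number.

risk, boosted participants = 67/1208 = 0.055464
risk, unboosted participants = 209/3156 = 0.066223
absolute risk difference = 0.010759
1 / 0.010759 = 92.945 → round up → 93

NNT ≈ 93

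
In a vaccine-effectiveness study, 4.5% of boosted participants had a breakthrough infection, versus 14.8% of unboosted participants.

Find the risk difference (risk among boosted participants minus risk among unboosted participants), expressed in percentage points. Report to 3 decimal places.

risk difference = 0.04500 − 0.14800 = -0.10300 → -10.300 percentage points

RD = -10.300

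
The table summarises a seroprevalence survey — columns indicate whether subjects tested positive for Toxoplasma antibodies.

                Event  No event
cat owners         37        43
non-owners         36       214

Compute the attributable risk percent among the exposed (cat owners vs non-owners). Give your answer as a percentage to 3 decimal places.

68.865%

risk, cat owners = 37/80 = 0.4625
risk, non-owners = 36/250 = 0.1440
AR% = (0.4625 − 0.1440) / 0.4625 = 0.6886 → 68.865%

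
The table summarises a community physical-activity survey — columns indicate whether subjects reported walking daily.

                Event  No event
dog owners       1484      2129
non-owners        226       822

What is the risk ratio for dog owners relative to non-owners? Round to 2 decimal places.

risk, dog owners = 1484/3613 = 0.4107
risk, non-owners = 226/1048 = 0.2156
RR = 0.4107 / 0.2156 = 1.90

RR = 1.90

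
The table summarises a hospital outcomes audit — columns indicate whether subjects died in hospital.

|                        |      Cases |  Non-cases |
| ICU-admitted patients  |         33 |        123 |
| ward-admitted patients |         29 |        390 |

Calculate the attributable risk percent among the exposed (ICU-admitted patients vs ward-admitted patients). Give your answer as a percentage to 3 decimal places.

risk, ICU-admitted patients = 33/156 = 0.2115
risk, ward-admitted patients = 29/419 = 0.0692
AR% = (0.2115 − 0.0692) / 0.2115 = 0.6728 → 67.281%

AR%: 67.281%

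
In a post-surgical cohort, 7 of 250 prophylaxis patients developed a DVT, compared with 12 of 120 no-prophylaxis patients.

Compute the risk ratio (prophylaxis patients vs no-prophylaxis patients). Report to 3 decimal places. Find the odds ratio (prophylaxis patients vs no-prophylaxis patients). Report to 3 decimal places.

risk, prophylaxis patients = 7/250 = 0.02800
risk, no-prophylaxis patients = 12/120 = 0.10000
RR = 0.02800 / 0.10000 = 0.280
odds, prophylaxis patients = 7/243 = 0.02881
odds, no-prophylaxis patients = 12/108 = 0.11111
OR = 0.02881 / 0.11111 = 0.259

RR = 0.280; OR = 0.259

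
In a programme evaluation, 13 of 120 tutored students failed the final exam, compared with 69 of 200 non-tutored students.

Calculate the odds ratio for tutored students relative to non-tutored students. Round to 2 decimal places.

OR = (13 × 131) / (107 × 69) = 1703/7383 ≈ 0.23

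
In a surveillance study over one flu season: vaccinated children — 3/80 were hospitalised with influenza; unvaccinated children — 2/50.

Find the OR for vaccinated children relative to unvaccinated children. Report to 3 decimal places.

OR = (3 × 48) / (77 × 2) = 144/154 ≈ 0.935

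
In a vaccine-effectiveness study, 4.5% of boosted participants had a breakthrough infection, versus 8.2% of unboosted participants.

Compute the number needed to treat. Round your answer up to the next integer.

28

absolute risk difference = 0.037000
1 / 0.037000 = 27.027 → round up → 28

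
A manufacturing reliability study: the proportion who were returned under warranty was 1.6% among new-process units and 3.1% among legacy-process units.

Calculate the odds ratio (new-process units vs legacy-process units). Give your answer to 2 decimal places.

odds, new-process units = 0.01600/0.98400 = 0.01626
odds, legacy-process units = 0.03100/0.96900 = 0.03199
OR = 0.01626 / 0.03199 = 0.51

OR: 0.51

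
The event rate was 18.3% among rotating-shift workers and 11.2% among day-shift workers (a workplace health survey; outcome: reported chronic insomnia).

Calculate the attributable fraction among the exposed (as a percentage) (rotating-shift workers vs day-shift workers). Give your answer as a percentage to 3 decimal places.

AR% = (0.1830 − 0.1120) / 0.1830 = 0.3880 → 38.798%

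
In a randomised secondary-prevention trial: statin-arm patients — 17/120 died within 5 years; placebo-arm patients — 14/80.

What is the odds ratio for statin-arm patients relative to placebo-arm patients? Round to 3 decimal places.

odds, statin-arm patients = 17/103 = 0.1650
odds, placebo-arm patients = 14/66 = 0.2121
OR = 0.1650 / 0.2121 = 0.778

OR: 0.778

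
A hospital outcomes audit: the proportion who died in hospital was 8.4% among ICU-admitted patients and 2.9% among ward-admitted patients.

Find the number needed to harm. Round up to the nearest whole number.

absolute risk difference = 0.055000
1 / 0.055000 = 18.182 → round up → 19

NNH ≈ 19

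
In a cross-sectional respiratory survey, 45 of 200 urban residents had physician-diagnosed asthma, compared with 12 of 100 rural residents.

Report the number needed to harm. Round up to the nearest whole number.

10

risk, urban residents = 45/200 = 0.225000
risk, rural residents = 12/100 = 0.120000
absolute risk difference = 0.105000
1 / 0.105000 = 9.524 → round up → 10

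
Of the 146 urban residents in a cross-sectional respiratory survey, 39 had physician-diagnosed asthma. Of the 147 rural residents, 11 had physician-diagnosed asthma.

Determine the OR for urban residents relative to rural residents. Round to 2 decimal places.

4.51

odds, urban residents = 39/107 = 0.3645
odds, rural residents = 11/136 = 0.0809
OR = 0.3645 / 0.0809 = 4.51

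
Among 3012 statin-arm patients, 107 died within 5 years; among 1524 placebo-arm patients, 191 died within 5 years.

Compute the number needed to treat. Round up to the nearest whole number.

NNT = 12

risk, statin-arm patients = 107/3012 = 0.035525
risk, placebo-arm patients = 191/1524 = 0.125328
absolute risk difference = 0.089804
1 / 0.089804 = 11.135 → round up → 12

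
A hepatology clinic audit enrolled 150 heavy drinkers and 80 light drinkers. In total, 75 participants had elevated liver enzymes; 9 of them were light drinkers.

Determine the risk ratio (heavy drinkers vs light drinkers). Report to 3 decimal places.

RR: 3.911

heavy drinkers with the outcome: 75 − 9 = 66
heavy drinkers without the outcome: 150 − 66 = 84
light drinkers without the outcome: 80 − 9 = 71
risk, heavy drinkers = 66/150 = 0.4400
risk, light drinkers = 9/80 = 0.1125
RR = 0.4400 / 0.1125 = 3.911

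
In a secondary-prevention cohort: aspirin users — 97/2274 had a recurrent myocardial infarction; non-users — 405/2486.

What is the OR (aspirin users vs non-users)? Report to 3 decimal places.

OR = (97 × 2081) / (2177 × 405) = 201857/881685 ≈ 0.229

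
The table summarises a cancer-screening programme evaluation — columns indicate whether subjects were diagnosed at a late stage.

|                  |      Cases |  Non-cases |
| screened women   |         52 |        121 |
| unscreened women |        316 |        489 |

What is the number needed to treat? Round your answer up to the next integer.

risk, screened women = 52/173 = 0.300578
risk, unscreened women = 316/805 = 0.392547
absolute risk difference = 0.091969
1 / 0.091969 = 10.873 → round up → 11

NNT = 11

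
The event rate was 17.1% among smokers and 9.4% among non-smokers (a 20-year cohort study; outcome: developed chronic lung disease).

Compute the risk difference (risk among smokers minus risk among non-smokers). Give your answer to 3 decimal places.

risk difference = 0.1710 − 0.0940 = 0.077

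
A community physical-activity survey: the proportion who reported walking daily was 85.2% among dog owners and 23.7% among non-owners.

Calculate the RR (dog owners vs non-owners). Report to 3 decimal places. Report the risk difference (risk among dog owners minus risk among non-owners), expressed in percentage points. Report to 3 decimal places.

RR = 3.595; RD = 61.500

RR = 0.8520 / 0.2370 = 3.595
risk difference = 0.8520 − 0.2370 = 0.6150 → 61.500 percentage points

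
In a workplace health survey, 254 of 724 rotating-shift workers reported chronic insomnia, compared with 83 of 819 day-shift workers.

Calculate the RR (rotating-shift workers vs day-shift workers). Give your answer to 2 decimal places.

risk, rotating-shift workers = 254/724 = 0.3508
risk, day-shift workers = 83/819 = 0.1013
RR = 0.3508 / 0.1013 = 3.46

3.46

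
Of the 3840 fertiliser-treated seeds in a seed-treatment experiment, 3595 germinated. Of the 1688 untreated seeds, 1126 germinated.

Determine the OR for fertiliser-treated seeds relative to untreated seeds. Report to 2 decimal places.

OR = (3595 × 562) / (245 × 1126) = 2020390/275870 ≈ 7.32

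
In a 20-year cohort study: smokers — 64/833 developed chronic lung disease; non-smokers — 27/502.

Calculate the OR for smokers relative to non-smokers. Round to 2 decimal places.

1.46

odds, smokers = 64/769 = 0.0832
odds, non-smokers = 27/475 = 0.0568
OR = 0.0832 / 0.0568 = 1.46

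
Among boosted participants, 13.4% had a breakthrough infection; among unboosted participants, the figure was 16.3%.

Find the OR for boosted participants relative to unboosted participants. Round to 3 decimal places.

odds, boosted participants = 0.1340/0.8660 = 0.1547
odds, unboosted participants = 0.1630/0.8370 = 0.1947
OR = 0.1547 / 0.1947 = 0.795

0.795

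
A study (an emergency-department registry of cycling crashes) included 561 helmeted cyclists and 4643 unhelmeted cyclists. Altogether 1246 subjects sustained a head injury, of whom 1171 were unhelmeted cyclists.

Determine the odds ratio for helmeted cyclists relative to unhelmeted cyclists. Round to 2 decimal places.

OR ≈ 0.46

helmeted cyclists with the outcome: 1246 − 1171 = 75
helmeted cyclists without the outcome: 561 − 75 = 486
unhelmeted cyclists without the outcome: 4643 − 1171 = 3472
odds, helmeted cyclists = 75/486 = 0.1543
odds, unhelmeted cyclists = 1171/3472 = 0.3373
OR = 0.1543 / 0.3373 = 0.46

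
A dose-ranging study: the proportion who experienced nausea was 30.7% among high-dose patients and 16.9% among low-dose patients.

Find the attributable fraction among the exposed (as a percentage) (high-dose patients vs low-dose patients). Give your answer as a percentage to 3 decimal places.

AR% = (0.3070 − 0.1690) / 0.3070 = 0.4495 → 44.951%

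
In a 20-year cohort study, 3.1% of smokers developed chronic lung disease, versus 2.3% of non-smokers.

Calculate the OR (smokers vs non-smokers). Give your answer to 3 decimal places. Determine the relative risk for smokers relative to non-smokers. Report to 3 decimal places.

OR = 1.359; RR = 1.348

odds, smokers = 0.03100/0.96900 = 0.03199
odds, non-smokers = 0.02300/0.97700 = 0.02354
OR = 0.03199 / 0.02354 = 1.359
RR = 0.03100 / 0.02300 = 1.348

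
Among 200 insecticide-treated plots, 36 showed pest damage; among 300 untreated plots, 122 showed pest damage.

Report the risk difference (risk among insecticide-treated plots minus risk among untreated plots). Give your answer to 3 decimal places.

-0.227

risk, insecticide-treated plots = 36/200 = 0.1800
risk, untreated plots = 122/300 = 0.4067
risk difference = 0.1800 − 0.4067 = -0.227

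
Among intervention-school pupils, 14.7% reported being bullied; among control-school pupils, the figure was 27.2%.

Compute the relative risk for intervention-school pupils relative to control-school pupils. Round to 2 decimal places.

RR = 0.1470 / 0.2720 = 0.54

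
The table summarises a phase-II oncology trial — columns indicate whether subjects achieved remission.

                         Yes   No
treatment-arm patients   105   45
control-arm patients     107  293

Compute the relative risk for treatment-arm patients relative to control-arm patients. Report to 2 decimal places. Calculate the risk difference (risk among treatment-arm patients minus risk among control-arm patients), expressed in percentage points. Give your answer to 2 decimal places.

risk, treatment-arm patients = 105/150 = 0.7000
risk, control-arm patients = 107/400 = 0.2675
RR = 0.7000 / 0.2675 = 2.62
risk difference = 0.7000 − 0.2675 = 0.4325 → 43.25 percentage points

RR = 2.62; RD = 43.25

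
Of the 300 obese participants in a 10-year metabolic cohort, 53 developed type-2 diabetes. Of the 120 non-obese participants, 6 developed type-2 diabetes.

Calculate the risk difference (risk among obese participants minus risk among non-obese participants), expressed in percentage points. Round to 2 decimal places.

risk, obese participants = 53/300 = 0.1767
risk, non-obese participants = 6/120 = 0.0500
risk difference = 0.1767 − 0.0500 = 0.1267 → 12.67 percentage points

12.67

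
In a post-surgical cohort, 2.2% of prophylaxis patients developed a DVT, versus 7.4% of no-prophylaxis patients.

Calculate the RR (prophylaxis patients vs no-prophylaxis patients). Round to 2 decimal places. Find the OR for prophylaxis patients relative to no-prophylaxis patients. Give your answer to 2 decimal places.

RR = 0.30; OR = 0.28

RR = 0.02200 / 0.07400 = 0.30
odds, prophylaxis patients = 0.02200/0.97800 = 0.02249
odds, no-prophylaxis patients = 0.07400/0.92600 = 0.07991
OR = 0.02249 / 0.07991 = 0.28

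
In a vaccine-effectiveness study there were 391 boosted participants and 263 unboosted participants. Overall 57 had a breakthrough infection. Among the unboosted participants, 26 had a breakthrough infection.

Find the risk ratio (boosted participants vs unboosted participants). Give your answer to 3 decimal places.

0.802

boosted participants with the outcome: 57 − 26 = 31
boosted participants without the outcome: 391 − 31 = 360
unboosted participants without the outcome: 263 − 26 = 237
risk, boosted participants = 31/391 = 0.0793
risk, unboosted participants = 26/263 = 0.0989
RR = 0.0793 / 0.0989 = 0.802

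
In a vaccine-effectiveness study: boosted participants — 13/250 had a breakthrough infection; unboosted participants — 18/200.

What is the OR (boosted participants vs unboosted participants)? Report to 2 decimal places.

OR = (13 × 182) / (237 × 18) = 2366/4266 ≈ 0.55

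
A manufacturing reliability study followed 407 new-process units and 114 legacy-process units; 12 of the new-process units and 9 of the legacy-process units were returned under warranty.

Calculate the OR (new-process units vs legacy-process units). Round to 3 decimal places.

odds, new-process units = 12/395 = 0.03038
odds, legacy-process units = 9/105 = 0.08571
OR = 0.03038 / 0.08571 = 0.354

OR: 0.354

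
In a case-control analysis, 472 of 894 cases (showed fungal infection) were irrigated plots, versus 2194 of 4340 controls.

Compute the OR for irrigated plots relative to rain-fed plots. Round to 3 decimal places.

OR = (472 × 2146) / (2194 × 422) = 1012912/925868 ≈ 1.094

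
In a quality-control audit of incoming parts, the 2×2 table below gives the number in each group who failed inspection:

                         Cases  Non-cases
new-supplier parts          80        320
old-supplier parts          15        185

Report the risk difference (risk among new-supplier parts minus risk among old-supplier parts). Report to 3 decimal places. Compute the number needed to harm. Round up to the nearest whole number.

RD = 0.125; NNH = 8

risk, new-supplier parts = 80/400 = 0.2000
risk, old-supplier parts = 15/200 = 0.0750
risk difference = 0.2000 − 0.0750 = 0.125
absolute risk difference = 0.125000
1 / 0.125000 = 8.000 → round up → 8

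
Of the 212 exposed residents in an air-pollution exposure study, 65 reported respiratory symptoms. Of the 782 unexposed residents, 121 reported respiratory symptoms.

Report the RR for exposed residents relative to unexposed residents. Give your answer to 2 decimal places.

risk, exposed residents = 65/212 = 0.3066
risk, unexposed residents = 121/782 = 0.1547
RR = 0.3066 / 0.1547 = 1.98

RR = 1.98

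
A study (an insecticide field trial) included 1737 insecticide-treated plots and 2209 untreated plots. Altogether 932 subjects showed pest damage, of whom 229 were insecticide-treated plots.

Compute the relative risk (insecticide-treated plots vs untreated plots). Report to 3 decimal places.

0.414

insecticide-treated plots without the outcome: 1737 − 229 = 1508
untreated plots with the outcome: 932 − 229 = 703
untreated plots without the outcome: 2209 − 703 = 1506
risk, insecticide-treated plots = 229/1737 = 0.1318
risk, untreated plots = 703/2209 = 0.3182
RR = 0.1318 / 0.3182 = 0.414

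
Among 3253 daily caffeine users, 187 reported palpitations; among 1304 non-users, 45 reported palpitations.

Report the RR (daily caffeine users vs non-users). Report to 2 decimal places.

risk, daily caffeine users = 187/3253 = 0.05749
risk, non-users = 45/1304 = 0.03451
RR = 0.05749 / 0.03451 = 1.67

RR: 1.67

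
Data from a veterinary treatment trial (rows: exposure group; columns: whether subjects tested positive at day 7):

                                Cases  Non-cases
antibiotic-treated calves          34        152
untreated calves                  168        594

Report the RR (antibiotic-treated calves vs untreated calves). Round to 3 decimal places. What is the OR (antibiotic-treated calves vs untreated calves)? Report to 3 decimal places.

RR = 0.829; OR = 0.791

risk, antibiotic-treated calves = 34/186 = 0.1828
risk, untreated calves = 168/762 = 0.2205
RR = 0.1828 / 0.2205 = 0.829
odds, antibiotic-treated calves = 34/152 = 0.2237
odds, untreated calves = 168/594 = 0.2828
OR = 0.2237 / 0.2828 = 0.791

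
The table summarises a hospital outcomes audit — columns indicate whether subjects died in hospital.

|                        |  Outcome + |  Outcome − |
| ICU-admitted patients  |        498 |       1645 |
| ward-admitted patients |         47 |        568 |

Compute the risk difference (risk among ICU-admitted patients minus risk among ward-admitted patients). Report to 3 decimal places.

RD = 0.156

risk, ICU-admitted patients = 498/2143 = 0.2324
risk, ward-admitted patients = 47/615 = 0.0764
risk difference = 0.2324 − 0.0764 = 0.156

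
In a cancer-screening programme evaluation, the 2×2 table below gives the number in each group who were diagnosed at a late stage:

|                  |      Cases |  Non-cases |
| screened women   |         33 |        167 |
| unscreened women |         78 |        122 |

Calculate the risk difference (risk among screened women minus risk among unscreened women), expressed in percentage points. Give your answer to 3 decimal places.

RD: -22.500

risk, screened women = 33/200 = 0.1650
risk, unscreened women = 78/200 = 0.3900
risk difference = 0.1650 − 0.3900 = -0.2250 → -22.500 percentage points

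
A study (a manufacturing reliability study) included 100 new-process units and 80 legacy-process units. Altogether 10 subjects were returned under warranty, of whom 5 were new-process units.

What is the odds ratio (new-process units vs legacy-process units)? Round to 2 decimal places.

OR: 0.79

new-process units without the outcome: 100 − 5 = 95
legacy-process units with the outcome: 10 − 5 = 5
legacy-process units without the outcome: 80 − 5 = 75
OR = (5 × 75) / (95 × 5) = 375/475 ≈ 0.79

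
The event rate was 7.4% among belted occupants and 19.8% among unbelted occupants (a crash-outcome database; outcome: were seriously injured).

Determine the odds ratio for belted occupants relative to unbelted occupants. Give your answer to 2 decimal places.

0.32

odds, belted occupants = 0.0740/0.9260 = 0.0799
odds, unbelted occupants = 0.1980/0.8020 = 0.2469
OR = 0.0799 / 0.2469 = 0.32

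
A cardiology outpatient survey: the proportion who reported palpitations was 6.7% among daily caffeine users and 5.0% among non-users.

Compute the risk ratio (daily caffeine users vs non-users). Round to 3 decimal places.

RR = 0.0670 / 0.0500 = 1.340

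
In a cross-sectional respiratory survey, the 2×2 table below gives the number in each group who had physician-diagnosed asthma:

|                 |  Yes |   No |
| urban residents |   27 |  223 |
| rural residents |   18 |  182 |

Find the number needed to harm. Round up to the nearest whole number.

risk, urban residents = 27/250 = 0.108000
risk, rural residents = 18/200 = 0.090000
absolute risk difference = 0.018000
1 / 0.018000 = 55.556 → round up → 56

NNH = 56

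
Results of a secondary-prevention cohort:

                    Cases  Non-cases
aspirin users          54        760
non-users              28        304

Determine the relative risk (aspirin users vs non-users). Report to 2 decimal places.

0.79

risk, aspirin users = 54/814 = 0.0663
risk, non-users = 28/332 = 0.0843
RR = 0.0663 / 0.0843 = 0.79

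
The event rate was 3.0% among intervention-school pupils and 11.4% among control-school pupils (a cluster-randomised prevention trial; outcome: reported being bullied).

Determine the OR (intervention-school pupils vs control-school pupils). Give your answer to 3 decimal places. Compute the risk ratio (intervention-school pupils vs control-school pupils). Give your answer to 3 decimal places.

OR = 0.240; RR = 0.263

odds, intervention-school pupils = 0.03000/0.97000 = 0.03093
odds, control-school pupils = 0.11400/0.88600 = 0.12867
OR = 0.03093 / 0.12867 = 0.240
RR = 0.03000 / 0.11400 = 0.263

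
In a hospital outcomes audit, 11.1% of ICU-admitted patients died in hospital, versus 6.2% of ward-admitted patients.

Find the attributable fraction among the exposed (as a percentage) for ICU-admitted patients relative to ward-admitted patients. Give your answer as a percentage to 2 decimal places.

AR% = (0.1110 − 0.0620) / 0.1110 = 0.4414 → 44.14%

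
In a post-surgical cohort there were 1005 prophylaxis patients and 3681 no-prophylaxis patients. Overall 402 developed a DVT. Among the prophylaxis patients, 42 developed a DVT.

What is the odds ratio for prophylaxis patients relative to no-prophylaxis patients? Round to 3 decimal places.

prophylaxis patients without the outcome: 1005 − 42 = 963
no-prophylaxis patients with the outcome: 402 − 42 = 360
no-prophylaxis patients without the outcome: 3681 − 360 = 3321
OR = (42 × 3321) / (963 × 360) = 139482/346680 ≈ 0.402

0.402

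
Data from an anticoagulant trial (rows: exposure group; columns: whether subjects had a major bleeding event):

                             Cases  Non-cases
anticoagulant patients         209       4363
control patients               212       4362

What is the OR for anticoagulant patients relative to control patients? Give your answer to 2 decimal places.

OR = (209 × 4362) / (4363 × 212) = 911658/924956 ≈ 0.99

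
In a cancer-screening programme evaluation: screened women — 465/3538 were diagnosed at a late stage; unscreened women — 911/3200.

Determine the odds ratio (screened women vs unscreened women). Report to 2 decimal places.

odds, screened women = 465/3073 = 0.1513
odds, unscreened women = 911/2289 = 0.3980
OR = 0.1513 / 0.3980 = 0.38

0.38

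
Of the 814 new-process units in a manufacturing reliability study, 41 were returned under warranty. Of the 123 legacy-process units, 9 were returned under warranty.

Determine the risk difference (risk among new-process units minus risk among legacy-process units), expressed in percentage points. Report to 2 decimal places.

RD ≈ -2.28

risk, new-process units = 41/814 = 0.0504
risk, legacy-process units = 9/123 = 0.0732
risk difference = 0.0504 − 0.0732 = -0.0228 → -2.28 percentage points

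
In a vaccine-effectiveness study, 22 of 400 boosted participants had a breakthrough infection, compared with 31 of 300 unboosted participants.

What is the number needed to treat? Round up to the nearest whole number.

NNT ≈ 21

risk, boosted participants = 22/400 = 0.055000
risk, unboosted participants = 31/300 = 0.103333
absolute risk difference = 0.048333
1 / 0.048333 = 20.690 → round up → 21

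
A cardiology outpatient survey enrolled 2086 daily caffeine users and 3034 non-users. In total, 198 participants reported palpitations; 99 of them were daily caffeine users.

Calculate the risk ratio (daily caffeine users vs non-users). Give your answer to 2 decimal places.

RR = 1.45

daily caffeine users without the outcome: 2086 − 99 = 1987
non-users with the outcome: 198 − 99 = 99
non-users without the outcome: 3034 − 99 = 2935
risk, daily caffeine users = 99/2086 = 0.04746
risk, non-users = 99/3034 = 0.03263
RR = 0.04746 / 0.03263 = 1.45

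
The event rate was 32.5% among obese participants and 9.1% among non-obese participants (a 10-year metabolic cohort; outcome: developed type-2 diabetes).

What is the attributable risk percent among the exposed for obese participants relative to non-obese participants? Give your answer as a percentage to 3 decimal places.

AR% = (0.3250 − 0.0910) / 0.3250 = 0.7200 → 72.000%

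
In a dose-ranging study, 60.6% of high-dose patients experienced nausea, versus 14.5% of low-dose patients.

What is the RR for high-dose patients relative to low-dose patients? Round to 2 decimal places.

RR = 0.6060 / 0.1450 = 4.18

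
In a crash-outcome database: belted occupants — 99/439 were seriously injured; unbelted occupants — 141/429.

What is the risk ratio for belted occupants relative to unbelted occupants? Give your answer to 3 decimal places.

risk, belted occupants = 99/439 = 0.2255
risk, unbelted occupants = 141/429 = 0.3287
RR = 0.2255 / 0.3287 = 0.686

RR = 0.686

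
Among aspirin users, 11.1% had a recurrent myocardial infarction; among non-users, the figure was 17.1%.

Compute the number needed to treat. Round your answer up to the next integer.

absolute risk difference = 0.060000
1 / 0.060000 = 16.667 → round up → 17

NNT = 17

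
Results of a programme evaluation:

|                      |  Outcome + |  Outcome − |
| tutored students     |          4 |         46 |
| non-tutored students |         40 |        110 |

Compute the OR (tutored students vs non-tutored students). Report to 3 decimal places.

OR = (4 × 110) / (46 × 40) = 440/1840 ≈ 0.239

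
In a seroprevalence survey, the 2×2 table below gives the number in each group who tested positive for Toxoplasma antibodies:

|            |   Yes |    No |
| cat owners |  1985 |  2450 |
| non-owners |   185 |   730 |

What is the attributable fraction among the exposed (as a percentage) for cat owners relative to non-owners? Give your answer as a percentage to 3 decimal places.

risk, cat owners = 1985/4435 = 0.4476
risk, non-owners = 185/915 = 0.2022
AR% = (0.4476 − 0.2022) / 0.4476 = 0.5483 → 54.826%

54.826%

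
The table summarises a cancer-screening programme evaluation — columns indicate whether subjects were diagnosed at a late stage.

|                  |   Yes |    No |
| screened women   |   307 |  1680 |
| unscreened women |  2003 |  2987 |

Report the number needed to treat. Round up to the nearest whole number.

risk, screened women = 307/1987 = 0.154504
risk, unscreened women = 2003/4990 = 0.401403
absolute risk difference = 0.246899
1 / 0.246899 = 4.050 → round up → 5

NNT = 5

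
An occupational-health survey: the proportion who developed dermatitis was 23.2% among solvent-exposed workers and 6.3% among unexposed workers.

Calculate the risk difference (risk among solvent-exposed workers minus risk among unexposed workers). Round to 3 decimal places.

risk difference = 0.2320 − 0.0630 = 0.169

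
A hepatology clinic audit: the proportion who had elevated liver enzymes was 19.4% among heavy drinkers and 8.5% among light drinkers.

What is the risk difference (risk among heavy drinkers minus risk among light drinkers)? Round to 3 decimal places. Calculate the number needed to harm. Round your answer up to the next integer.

risk difference = 0.1940 − 0.0850 = 0.109
absolute risk difference = 0.109000
1 / 0.109000 = 9.174 → round up → 10

RD = 0.109; NNH = 10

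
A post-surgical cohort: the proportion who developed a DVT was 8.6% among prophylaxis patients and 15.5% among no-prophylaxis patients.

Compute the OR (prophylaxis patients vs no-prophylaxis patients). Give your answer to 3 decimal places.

odds, prophylaxis patients = 0.0860/0.9140 = 0.0941
odds, no-prophylaxis patients = 0.1550/0.8450 = 0.1834
OR = 0.0941 / 0.1834 = 0.513

0.513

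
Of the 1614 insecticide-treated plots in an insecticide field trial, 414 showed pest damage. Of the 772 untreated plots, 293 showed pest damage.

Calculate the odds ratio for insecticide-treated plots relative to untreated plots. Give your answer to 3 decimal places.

OR = (414 × 479) / (1200 × 293) = 198306/351600 ≈ 0.564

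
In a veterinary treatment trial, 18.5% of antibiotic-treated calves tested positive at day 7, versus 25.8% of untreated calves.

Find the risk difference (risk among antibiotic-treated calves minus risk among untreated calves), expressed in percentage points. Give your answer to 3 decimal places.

risk difference = 0.1850 − 0.2580 = -0.0730 → -7.300 percentage points

-7.300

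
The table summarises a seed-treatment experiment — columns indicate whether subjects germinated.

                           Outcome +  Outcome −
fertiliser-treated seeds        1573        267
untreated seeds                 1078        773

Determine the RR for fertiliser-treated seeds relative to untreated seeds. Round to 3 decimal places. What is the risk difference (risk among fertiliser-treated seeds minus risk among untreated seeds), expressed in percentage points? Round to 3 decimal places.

risk, fertiliser-treated seeds = 1573/1840 = 0.8549
risk, untreated seeds = 1078/1851 = 0.5824
RR = 0.8549 / 0.5824 = 1.468
risk difference = 0.8549 − 0.5824 = 0.2725 → 27.250 percentage points

RR = 1.468; RD = 27.250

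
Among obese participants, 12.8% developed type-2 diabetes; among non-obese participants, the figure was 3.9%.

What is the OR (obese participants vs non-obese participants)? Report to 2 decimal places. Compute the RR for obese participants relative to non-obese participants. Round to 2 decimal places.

OR = 3.62; RR = 3.28

odds, obese participants = 0.12800/0.87200 = 0.14679
odds, non-obese participants = 0.03900/0.96100 = 0.04058
OR = 0.14679 / 0.04058 = 3.62
RR = 0.12800 / 0.03900 = 3.28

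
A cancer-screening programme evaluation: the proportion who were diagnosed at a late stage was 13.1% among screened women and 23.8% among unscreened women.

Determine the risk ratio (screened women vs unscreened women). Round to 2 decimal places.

RR = 0.1310 / 0.2380 = 0.55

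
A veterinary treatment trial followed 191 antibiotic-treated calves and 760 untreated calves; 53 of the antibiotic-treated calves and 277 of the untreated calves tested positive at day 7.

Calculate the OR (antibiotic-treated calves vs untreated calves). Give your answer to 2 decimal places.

OR: 0.67

odds, antibiotic-treated calves = 53/138 = 0.3841
odds, untreated calves = 277/483 = 0.5735
OR = 0.3841 / 0.5735 = 0.67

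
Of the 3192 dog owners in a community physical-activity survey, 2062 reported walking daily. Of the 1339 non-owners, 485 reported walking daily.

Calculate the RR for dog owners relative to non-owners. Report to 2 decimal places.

risk, dog owners = 2062/3192 = 0.6460
risk, non-owners = 485/1339 = 0.3622
RR = 0.6460 / 0.3622 = 1.78

RR: 1.78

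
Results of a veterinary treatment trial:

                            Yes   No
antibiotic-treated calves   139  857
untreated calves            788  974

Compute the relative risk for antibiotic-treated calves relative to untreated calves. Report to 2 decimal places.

risk, antibiotic-treated calves = 139/996 = 0.1396
risk, untreated calves = 788/1762 = 0.4472
RR = 0.1396 / 0.4472 = 0.31

0.31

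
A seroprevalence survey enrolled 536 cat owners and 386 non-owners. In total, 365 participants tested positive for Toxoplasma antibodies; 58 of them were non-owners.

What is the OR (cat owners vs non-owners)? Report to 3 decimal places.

OR ≈ 7.581

cat owners with the outcome: 365 − 58 = 307
cat owners without the outcome: 536 − 307 = 229
non-owners without the outcome: 386 − 58 = 328
OR = (307 × 328) / (229 × 58) = 100696/13282 ≈ 7.581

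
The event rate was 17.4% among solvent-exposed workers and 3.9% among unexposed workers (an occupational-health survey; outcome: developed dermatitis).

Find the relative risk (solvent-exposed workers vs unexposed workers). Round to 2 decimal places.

RR = 0.17400 / 0.03900 = 4.46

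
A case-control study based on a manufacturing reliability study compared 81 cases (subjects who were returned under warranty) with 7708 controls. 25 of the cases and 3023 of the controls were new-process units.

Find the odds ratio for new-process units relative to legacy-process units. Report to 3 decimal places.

0.692

odds, new-process units = 25/3023 = 0.00827
odds, legacy-process units = 56/4685 = 0.01195
OR = 0.00827 / 0.01195 = 0.692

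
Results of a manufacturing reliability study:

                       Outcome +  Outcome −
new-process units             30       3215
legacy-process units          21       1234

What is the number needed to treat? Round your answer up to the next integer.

NNT = 134

risk, new-process units = 30/3245 = 0.009245
risk, legacy-process units = 21/1255 = 0.016733
absolute risk difference = 0.007488
1 / 0.007488 = 133.547 → round up → 134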